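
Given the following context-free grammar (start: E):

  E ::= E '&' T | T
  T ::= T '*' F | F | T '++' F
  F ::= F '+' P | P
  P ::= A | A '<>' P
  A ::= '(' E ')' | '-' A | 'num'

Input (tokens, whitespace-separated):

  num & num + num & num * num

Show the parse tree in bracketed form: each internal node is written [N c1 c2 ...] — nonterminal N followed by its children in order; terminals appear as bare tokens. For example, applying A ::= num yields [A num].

E
E & T
E & T & T
T & T & T
F & T & T
P & T & T
A & T & T
num & T & T
num & F & T
num & F + P & T
num & P + P & T
num & A + P & T
num & num + P & T
num & num + A & T
num & num + num & T
num & num + num & T * F
num & num + num & F * F
num & num + num & P * F
num & num + num & A * F
num & num + num & num * F
num & num + num & num * P
num & num + num & num * A
num & num + num & num * num

[E [E [E [T [F [P [A num]]]]] & [T [F [F [P [A num]]] + [P [A num]]]]] & [T [T [F [P [A num]]]] * [F [P [A num]]]]]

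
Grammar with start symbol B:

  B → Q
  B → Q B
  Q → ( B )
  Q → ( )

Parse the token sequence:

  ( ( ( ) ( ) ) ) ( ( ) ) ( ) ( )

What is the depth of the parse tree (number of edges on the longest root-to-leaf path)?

7

[B [Q ( [B [Q ( [B [Q ( )] [B [Q ( )]]] )]] )] [B [Q ( [B [Q ( )]] )] [B [Q ( )] [B [Q ( )]]]]]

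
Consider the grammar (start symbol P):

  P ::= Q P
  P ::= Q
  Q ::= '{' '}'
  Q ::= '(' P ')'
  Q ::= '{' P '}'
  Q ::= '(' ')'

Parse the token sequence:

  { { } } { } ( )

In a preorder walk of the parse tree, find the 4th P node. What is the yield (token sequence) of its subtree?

[P [Q { [P [Q { }]] }] [P [Q { }] [P [Q ( )]]]]

( )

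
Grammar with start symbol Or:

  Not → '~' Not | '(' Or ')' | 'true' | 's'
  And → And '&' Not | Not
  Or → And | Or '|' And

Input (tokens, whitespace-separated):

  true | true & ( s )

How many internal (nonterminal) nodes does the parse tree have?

[Or [Or [And [Not true]]] | [And [And [Not true]] & [Not ( [Or [And [Not s]]] )]]]

11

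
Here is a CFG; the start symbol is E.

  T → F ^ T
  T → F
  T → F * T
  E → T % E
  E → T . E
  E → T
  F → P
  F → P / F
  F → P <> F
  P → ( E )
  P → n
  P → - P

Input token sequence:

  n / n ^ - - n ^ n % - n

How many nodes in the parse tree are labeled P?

8

[E [T [F [P n] / [F [P n]]] ^ [T [F [P - [P - [P n]]]] ^ [T [F [P n]]]]] % [E [T [F [P - [P n]]]]]]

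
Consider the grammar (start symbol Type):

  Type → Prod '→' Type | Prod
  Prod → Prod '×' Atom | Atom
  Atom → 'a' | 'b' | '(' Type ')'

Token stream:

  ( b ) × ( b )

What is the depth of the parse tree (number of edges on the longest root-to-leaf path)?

[Type [Prod [Prod [Atom ( [Type [Prod [Atom b]]] )]] × [Atom ( [Type [Prod [Atom b]]] )]]]

7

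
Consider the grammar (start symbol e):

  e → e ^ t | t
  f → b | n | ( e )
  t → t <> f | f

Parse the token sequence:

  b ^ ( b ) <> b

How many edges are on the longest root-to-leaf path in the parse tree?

[e [e [t [f b]]] ^ [t [t [f ( [e [t [f b]]] )]] <> [f b]]]

7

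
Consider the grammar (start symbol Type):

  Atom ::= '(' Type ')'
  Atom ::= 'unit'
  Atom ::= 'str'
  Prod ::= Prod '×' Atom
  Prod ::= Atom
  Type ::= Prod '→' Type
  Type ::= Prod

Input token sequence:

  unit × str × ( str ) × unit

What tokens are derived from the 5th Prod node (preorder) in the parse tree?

[Type [Prod [Prod [Prod [Prod [Atom unit]] × [Atom str]] × [Atom ( [Type [Prod [Atom str]]] )]] × [Atom unit]]]

str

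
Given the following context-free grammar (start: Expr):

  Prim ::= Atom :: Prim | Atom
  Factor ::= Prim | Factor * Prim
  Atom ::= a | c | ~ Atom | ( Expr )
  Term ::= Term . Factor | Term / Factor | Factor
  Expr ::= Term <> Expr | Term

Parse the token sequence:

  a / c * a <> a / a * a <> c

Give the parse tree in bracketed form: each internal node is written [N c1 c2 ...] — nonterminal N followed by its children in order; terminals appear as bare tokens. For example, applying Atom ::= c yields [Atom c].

[Expr [Term [Term [Factor [Prim [Atom a]]]] / [Factor [Factor [Prim [Atom c]]] * [Prim [Atom a]]]] <> [Expr [Term [Term [Factor [Prim [Atom a]]]] / [Factor [Factor [Prim [Atom a]]] * [Prim [Atom a]]]] <> [Expr [Term [Factor [Prim [Atom c]]]]]]]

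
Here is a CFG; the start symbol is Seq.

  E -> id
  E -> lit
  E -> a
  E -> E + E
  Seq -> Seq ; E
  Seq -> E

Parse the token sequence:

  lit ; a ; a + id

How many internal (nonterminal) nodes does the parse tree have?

8

[Seq [Seq [Seq [E lit]] ; [E a]] ; [E [E a] + [E id]]]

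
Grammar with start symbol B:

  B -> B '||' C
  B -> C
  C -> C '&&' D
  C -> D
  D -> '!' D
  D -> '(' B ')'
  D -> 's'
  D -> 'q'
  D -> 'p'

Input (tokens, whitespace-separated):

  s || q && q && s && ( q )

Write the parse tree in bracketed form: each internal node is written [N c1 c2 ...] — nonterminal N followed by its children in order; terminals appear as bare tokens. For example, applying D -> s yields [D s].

[B [B [C [D s]]] || [C [C [C [C [D q]] && [D q]] && [D s]] && [D ( [B [C [D q]]] )]]]

B
B || C
C || C
D || C
s || C
s || C && D
s || C && D && D
s || C && D && D && D
s || D && D && D && D
s || q && D && D && D
s || q && q && D && D
s || q && q && s && D
s || q && q && s && ( B )
s || q && q && s && ( C )
s || q && q && s && ( D )
s || q && q && s && ( q )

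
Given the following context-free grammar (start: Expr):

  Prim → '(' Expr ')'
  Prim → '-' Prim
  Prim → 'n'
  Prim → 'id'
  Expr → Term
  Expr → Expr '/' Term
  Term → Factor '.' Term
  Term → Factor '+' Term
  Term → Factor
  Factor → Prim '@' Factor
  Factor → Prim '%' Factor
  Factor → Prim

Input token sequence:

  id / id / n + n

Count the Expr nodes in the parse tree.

[Expr [Expr [Expr [Term [Factor [Prim id]]]] / [Term [Factor [Prim id]]]] / [Term [Factor [Prim n]] + [Term [Factor [Prim n]]]]]

3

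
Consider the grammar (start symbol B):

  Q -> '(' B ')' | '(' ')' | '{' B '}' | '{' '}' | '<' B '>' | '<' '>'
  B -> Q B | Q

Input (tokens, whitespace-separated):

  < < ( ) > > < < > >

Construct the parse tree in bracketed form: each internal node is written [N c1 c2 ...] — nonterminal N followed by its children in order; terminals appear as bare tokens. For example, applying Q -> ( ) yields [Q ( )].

[B [Q < [B [Q < [B [Q ( )]] >]] >] [B [Q < [B [Q < >]] >]]]

B
Q B
< B > B
< Q > B
< < B > > B
< < Q > > B
< < ( ) > > B
< < ( ) > > Q
< < ( ) > > < B >
< < ( ) > > < Q >
< < ( ) > > < < > >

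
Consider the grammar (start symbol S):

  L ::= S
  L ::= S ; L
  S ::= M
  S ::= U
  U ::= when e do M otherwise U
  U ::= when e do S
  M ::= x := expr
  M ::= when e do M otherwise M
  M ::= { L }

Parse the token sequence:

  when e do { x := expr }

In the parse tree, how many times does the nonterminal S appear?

[S [U when e do [S [M { [L [S [M x := expr]]] }]]]]

3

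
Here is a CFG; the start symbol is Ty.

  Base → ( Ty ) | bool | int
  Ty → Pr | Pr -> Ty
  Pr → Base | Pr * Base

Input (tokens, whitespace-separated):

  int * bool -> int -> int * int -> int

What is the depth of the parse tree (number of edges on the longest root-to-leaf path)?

[Ty [Pr [Pr [Base int]] * [Base bool]] -> [Ty [Pr [Base int]] -> [Ty [Pr [Pr [Base int]] * [Base int]] -> [Ty [Pr [Base int]]]]]]

6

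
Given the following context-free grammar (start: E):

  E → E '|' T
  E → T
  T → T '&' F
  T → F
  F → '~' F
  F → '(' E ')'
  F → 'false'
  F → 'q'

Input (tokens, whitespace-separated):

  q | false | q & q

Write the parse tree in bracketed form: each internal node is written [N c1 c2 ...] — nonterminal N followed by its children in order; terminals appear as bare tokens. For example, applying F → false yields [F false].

[E [E [E [T [F q]]] | [T [F false]]] | [T [T [F q]] & [F q]]]

E
E | T
E | T | T
T | T | T
F | T | T
q | T | T
q | F | T
q | false | T
q | false | T & F
q | false | F & F
q | false | q & F
q | false | q & q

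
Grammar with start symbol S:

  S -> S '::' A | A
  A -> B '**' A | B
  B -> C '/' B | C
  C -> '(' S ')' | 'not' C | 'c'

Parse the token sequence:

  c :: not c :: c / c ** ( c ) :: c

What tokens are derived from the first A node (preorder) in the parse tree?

c

[S [S [S [S [A [B [C c]]]] :: [A [B [C not [C c]]]]] :: [A [B [C c] / [B [C c]]] ** [A [B [C ( [S [A [B [C c]]]] )]]]]] :: [A [B [C c]]]]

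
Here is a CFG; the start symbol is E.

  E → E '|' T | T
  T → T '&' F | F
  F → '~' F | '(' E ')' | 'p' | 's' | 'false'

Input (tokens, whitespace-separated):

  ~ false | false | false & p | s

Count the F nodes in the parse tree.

6

[E [E [E [E [T [F ~ [F false]]]] | [T [F false]]] | [T [T [F false]] & [F p]]] | [T [F s]]]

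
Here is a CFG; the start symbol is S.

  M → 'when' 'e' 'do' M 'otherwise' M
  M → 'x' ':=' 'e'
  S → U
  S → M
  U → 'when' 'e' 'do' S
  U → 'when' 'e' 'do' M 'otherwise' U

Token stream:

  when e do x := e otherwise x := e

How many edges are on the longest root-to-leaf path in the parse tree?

3

[S [M when e do [M x := e] otherwise [M x := e]]]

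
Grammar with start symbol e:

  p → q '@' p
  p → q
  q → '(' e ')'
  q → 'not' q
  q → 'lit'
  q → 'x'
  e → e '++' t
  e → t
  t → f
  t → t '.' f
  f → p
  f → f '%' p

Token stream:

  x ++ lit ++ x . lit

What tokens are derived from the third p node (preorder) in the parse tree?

[e [e [e [t [f [p [q x]]]]] ++ [t [f [p [q lit]]]]] ++ [t [t [f [p [q x]]]] . [f [p [q lit]]]]]

x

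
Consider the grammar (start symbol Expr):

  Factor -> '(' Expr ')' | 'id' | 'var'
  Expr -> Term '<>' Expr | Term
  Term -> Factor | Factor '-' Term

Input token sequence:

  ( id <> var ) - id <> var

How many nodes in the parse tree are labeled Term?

[Expr [Term [Factor ( [Expr [Term [Factor id]] <> [Expr [Term [Factor var]]]] )] - [Term [Factor id]]] <> [Expr [Term [Factor var]]]]

5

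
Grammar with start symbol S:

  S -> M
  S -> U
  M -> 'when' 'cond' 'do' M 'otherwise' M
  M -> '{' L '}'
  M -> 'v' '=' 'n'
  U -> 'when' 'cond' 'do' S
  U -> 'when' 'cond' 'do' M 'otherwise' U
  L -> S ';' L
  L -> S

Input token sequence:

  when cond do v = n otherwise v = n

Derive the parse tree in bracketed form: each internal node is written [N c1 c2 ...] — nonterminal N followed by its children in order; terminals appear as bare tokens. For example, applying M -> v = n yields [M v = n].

S
M
when cond do M otherwise M
when cond do v = n otherwise M
when cond do v = n otherwise v = n

[S [M when cond do [M v = n] otherwise [M v = n]]]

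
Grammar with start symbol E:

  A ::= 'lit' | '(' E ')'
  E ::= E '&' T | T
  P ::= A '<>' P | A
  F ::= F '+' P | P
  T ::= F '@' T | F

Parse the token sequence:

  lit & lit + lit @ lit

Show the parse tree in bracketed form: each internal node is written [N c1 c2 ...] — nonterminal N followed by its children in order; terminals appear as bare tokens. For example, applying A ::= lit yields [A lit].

[E [E [T [F [P [A lit]]]]] & [T [F [F [P [A lit]]] + [P [A lit]]] @ [T [F [P [A lit]]]]]]

E
E & T
T & T
F & T
P & T
A & T
lit & T
lit & F @ T
lit & F + P @ T
lit & P + P @ T
lit & A + P @ T
lit & lit + P @ T
lit & lit + A @ T
lit & lit + lit @ T
lit & lit + lit @ F
lit & lit + lit @ P
lit & lit + lit @ A
lit & lit + lit @ lit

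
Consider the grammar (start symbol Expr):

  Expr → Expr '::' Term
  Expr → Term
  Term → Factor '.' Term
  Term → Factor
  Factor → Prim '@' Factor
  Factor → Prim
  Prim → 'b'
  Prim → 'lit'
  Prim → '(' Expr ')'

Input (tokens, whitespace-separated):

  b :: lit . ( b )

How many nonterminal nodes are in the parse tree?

15

[Expr [Expr [Term [Factor [Prim b]]]] :: [Term [Factor [Prim lit]] . [Term [Factor [Prim ( [Expr [Term [Factor [Prim b]]]] )]]]]]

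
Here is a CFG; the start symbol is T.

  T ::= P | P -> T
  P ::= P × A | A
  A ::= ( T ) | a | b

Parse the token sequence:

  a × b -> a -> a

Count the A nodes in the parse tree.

4

[T [P [P [A a]] × [A b]] -> [T [P [A a]] -> [T [P [A a]]]]]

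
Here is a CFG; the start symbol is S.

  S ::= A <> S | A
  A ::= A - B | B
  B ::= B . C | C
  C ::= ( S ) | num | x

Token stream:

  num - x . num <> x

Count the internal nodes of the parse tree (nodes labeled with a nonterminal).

[S [A [A [B [C num]]] - [B [B [C x]] . [C num]]] <> [S [A [B [C x]]]]]

13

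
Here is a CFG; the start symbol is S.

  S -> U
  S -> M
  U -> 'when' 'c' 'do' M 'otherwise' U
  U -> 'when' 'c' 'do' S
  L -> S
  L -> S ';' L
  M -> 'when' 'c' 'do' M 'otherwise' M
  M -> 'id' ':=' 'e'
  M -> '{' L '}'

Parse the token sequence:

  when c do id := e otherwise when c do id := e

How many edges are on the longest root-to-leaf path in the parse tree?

[S [U when c do [M id := e] otherwise [U when c do [S [M id := e]]]]]

5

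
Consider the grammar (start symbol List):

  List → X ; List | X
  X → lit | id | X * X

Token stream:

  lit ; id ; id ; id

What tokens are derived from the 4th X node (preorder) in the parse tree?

[List [X lit] ; [List [X id] ; [List [X id] ; [List [X id]]]]]

id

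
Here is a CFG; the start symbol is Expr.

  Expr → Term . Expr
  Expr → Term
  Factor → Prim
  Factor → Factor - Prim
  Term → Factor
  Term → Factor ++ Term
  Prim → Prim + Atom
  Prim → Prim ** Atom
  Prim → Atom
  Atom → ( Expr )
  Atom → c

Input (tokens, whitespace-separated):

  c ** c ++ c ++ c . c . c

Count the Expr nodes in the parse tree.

[Expr [Term [Factor [Prim [Prim [Atom c]] ** [Atom c]]] ++ [Term [Factor [Prim [Atom c]]] ++ [Term [Factor [Prim [Atom c]]]]]] . [Expr [Term [Factor [Prim [Atom c]]]] . [Expr [Term [Factor [Prim [Atom c]]]]]]]

3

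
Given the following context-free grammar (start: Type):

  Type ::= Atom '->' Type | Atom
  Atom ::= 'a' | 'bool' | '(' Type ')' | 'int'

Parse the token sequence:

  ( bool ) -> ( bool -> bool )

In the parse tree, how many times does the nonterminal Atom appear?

[Type [Atom ( [Type [Atom bool]] )] -> [Type [Atom ( [Type [Atom bool] -> [Type [Atom bool]]] )]]]

5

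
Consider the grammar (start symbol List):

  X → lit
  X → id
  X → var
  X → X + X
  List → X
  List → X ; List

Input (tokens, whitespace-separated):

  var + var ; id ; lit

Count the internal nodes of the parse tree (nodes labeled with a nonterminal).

8

[List [X [X var] + [X var]] ; [List [X id] ; [List [X lit]]]]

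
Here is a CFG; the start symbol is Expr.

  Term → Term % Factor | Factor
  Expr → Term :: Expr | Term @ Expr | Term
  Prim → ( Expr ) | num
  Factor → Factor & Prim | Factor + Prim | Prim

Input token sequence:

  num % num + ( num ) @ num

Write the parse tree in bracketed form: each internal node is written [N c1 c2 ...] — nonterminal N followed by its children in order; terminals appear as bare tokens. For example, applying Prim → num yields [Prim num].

[Expr [Term [Term [Factor [Prim num]]] % [Factor [Factor [Prim num]] + [Prim ( [Expr [Term [Factor [Prim num]]]] )]]] @ [Expr [Term [Factor [Prim num]]]]]

Expr
Term @ Expr
Term % Factor @ Expr
Factor % Factor @ Expr
Prim % Factor @ Expr
num % Factor @ Expr
num % Factor + Prim @ Expr
num % Prim + Prim @ Expr
num % num + Prim @ Expr
num % num + ( Expr ) @ Expr
num % num + ( Term ) @ Expr
num % num + ( Factor ) @ Expr
num % num + ( Prim ) @ Expr
num % num + ( num ) @ Expr
num % num + ( num ) @ Term
num % num + ( num ) @ Factor
num % num + ( num ) @ Prim
num % num + ( num ) @ num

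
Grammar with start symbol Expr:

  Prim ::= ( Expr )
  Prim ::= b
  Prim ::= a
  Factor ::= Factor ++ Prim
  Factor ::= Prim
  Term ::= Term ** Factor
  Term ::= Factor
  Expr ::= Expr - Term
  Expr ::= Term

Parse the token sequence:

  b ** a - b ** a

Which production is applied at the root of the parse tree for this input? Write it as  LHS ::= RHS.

Expr ::= Expr - Term

[Expr [Expr [Term [Term [Factor [Prim b]]] ** [Factor [Prim a]]]] - [Term [Term [Factor [Prim b]]] ** [Factor [Prim a]]]]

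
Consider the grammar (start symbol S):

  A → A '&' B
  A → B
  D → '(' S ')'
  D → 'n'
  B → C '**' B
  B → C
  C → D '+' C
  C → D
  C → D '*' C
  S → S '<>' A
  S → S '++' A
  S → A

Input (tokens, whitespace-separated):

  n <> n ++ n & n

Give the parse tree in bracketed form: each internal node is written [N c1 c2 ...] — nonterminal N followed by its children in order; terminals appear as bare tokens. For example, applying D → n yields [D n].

[S [S [S [A [B [C [D n]]]]] <> [A [B [C [D n]]]]] ++ [A [A [B [C [D n]]]] & [B [C [D n]]]]]

S
S ++ A
S <> A ++ A
A <> A ++ A
B <> A ++ A
C <> A ++ A
D <> A ++ A
n <> A ++ A
n <> B ++ A
n <> C ++ A
n <> D ++ A
n <> n ++ A
n <> n ++ A & B
n <> n ++ B & B
n <> n ++ C & B
n <> n ++ D & B
n <> n ++ n & B
n <> n ++ n & C
n <> n ++ n & D
n <> n ++ n & n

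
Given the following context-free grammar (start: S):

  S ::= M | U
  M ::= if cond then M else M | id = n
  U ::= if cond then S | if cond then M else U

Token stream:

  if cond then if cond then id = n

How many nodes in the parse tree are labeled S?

[S [U if cond then [S [U if cond then [S [M id = n]]]]]]

3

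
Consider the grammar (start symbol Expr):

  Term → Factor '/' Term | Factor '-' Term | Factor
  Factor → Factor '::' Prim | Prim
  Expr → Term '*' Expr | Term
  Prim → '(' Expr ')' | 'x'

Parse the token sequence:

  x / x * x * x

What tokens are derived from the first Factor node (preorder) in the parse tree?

x

[Expr [Term [Factor [Prim x]] / [Term [Factor [Prim x]]]] * [Expr [Term [Factor [Prim x]]] * [Expr [Term [Factor [Prim x]]]]]]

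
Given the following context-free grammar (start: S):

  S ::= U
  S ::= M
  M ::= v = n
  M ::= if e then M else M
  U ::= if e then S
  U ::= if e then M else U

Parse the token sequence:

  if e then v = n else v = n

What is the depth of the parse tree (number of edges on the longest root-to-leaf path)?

[S [M if e then [M v = n] else [M v = n]]]

3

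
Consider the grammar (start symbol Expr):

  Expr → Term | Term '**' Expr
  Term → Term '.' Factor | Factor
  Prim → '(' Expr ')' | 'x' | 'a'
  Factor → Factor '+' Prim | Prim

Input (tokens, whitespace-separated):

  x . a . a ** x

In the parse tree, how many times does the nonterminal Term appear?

[Expr [Term [Term [Term [Factor [Prim x]]] . [Factor [Prim a]]] . [Factor [Prim a]]] ** [Expr [Term [Factor [Prim x]]]]]

4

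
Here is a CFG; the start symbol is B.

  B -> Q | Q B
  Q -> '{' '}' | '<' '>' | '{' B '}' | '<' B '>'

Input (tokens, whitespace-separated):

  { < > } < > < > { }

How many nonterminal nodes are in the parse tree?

10

[B [Q { [B [Q < >]] }] [B [Q < >] [B [Q < >] [B [Q { }]]]]]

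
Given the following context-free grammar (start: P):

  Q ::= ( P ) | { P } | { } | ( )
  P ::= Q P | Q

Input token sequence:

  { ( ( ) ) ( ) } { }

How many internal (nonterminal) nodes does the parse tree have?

[P [Q { [P [Q ( [P [Q ( )]] )] [P [Q ( )]]] }] [P [Q { }]]]

10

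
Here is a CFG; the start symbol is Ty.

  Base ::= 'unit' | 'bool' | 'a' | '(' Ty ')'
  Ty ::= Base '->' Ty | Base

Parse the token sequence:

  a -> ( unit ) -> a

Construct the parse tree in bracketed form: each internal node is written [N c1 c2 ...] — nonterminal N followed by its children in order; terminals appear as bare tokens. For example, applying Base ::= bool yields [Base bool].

Ty
Base -> Ty
a -> Ty
a -> Base -> Ty
a -> ( Ty ) -> Ty
a -> ( Base ) -> Ty
a -> ( unit ) -> Ty
a -> ( unit ) -> Base
a -> ( unit ) -> a

[Ty [Base a] -> [Ty [Base ( [Ty [Base unit]] )] -> [Ty [Base a]]]]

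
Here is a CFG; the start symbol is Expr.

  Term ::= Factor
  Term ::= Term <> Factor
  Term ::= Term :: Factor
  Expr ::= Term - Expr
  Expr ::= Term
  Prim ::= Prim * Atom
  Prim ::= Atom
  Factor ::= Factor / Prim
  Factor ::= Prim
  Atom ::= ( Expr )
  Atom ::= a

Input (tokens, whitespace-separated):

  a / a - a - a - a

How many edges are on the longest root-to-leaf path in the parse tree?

8

[Expr [Term [Factor [Factor [Prim [Atom a]]] / [Prim [Atom a]]]] - [Expr [Term [Factor [Prim [Atom a]]]] - [Expr [Term [Factor [Prim [Atom a]]]] - [Expr [Term [Factor [Prim [Atom a]]]]]]]]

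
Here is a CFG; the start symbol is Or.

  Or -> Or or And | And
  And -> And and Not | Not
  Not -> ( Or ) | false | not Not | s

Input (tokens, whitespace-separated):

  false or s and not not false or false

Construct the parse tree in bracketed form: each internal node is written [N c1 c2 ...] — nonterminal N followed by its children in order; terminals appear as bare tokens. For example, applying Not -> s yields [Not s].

[Or [Or [Or [And [Not false]]] or [And [And [Not s]] and [Not not [Not not [Not false]]]]] or [And [Not false]]]

Or
Or or And
Or or And or And
And or And or And
Not or And or And
false or And or And
false or And and Not or And
false or Not and Not or And
false or s and Not or And
false or s and not Not or And
false or s and not not Not or And
false or s and not not false or And
false or s and not not false or Not
false or s and not not false or false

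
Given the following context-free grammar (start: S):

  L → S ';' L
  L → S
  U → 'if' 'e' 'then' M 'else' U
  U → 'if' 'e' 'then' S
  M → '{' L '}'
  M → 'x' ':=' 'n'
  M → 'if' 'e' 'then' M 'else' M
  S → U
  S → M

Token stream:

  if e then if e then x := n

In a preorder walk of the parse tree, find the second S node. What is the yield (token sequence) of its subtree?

if e then x := n

[S [U if e then [S [U if e then [S [M x := n]]]]]]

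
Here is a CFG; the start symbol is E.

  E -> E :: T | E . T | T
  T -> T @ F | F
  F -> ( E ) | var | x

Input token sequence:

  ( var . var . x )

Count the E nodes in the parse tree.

[E [T [F ( [E [E [E [T [F var]]] . [T [F var]]] . [T [F x]]] )]]]

4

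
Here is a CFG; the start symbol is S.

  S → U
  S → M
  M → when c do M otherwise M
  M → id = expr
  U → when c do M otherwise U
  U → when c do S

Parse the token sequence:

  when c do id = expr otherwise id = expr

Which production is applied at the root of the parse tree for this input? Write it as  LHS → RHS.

[S [M when c do [M id = expr] otherwise [M id = expr]]]

S → M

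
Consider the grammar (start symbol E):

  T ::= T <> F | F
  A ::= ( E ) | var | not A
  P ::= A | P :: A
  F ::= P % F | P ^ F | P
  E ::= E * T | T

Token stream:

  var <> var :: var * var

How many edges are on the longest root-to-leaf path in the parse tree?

[E [E [T [T [F [P [A var]]]] <> [F [P [P [A var]] :: [A var]]]]] * [T [F [P [A var]]]]]

7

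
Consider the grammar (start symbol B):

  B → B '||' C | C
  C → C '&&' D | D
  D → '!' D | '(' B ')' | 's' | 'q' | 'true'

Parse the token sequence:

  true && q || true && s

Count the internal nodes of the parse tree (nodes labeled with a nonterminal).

[B [B [C [C [D true]] && [D q]]] || [C [C [D true]] && [D s]]]

10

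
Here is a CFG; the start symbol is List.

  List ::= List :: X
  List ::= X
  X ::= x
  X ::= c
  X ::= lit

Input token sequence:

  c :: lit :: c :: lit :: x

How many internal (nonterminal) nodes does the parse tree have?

10

[List [List [List [List [List [X c]] :: [X lit]] :: [X c]] :: [X lit]] :: [X x]]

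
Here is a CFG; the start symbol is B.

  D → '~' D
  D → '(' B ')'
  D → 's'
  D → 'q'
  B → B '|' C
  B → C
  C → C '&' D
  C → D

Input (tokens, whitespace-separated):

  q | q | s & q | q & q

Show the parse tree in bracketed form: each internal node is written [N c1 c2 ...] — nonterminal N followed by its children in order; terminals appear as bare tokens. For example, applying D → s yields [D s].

[B [B [B [B [C [D q]]] | [C [D q]]] | [C [C [D s]] & [D q]]] | [C [C [D q]] & [D q]]]

B
B | C
B | C | C
B | C | C | C
C | C | C | C
D | C | C | C
q | C | C | C
q | D | C | C
q | q | C | C
q | q | C & D | C
q | q | D & D | C
q | q | s & D | C
q | q | s & q | C
q | q | s & q | C & D
q | q | s & q | D & D
q | q | s & q | q & D
q | q | s & q | q & q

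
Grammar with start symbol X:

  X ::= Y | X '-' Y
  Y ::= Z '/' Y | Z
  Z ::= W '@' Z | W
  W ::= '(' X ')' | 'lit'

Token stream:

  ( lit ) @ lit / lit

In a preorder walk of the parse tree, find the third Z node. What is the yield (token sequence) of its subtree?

[X [Y [Z [W ( [X [Y [Z [W lit]]]] )] @ [Z [W lit]]] / [Y [Z [W lit]]]]]

lit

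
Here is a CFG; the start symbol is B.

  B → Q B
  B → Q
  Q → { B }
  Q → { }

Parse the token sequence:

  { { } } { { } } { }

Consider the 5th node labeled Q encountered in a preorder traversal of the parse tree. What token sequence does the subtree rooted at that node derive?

[B [Q { [B [Q { }]] }] [B [Q { [B [Q { }]] }] [B [Q { }]]]]

{ }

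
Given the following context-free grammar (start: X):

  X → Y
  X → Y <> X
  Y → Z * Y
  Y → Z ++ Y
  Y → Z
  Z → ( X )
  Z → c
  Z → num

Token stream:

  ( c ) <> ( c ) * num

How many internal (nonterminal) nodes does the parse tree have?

14

[X [Y [Z ( [X [Y [Z c]]] )]] <> [X [Y [Z ( [X [Y [Z c]]] )] * [Y [Z num]]]]]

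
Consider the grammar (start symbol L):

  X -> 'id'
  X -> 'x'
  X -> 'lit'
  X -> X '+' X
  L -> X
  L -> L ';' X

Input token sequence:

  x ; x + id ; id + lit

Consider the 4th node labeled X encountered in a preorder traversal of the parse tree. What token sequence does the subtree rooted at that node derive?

id

[L [L [L [X x]] ; [X [X x] + [X id]]] ; [X [X id] + [X lit]]]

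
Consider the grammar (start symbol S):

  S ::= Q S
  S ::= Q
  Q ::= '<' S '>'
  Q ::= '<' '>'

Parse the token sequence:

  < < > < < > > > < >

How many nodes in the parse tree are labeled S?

[S [Q < [S [Q < >] [S [Q < [S [Q < >]] >]]] >] [S [Q < >]]]

5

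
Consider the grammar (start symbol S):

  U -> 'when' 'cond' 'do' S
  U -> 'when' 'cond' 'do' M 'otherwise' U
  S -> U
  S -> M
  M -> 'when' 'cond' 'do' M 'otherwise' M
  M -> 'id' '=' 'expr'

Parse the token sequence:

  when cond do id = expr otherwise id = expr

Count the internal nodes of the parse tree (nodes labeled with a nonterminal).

[S [M when cond do [M id = expr] otherwise [M id = expr]]]

4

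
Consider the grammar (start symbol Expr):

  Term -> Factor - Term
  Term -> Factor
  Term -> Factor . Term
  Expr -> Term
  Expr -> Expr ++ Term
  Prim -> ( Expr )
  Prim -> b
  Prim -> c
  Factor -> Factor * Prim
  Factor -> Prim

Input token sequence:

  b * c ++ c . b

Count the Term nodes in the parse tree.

3

[Expr [Expr [Term [Factor [Factor [Prim b]] * [Prim c]]]] ++ [Term [Factor [Prim c]] . [Term [Factor [Prim b]]]]]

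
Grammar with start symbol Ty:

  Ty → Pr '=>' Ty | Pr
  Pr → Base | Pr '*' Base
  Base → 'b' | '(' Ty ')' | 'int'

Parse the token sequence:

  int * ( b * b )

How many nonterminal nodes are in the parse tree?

[Ty [Pr [Pr [Base int]] * [Base ( [Ty [Pr [Pr [Base b]] * [Base b]]] )]]]

10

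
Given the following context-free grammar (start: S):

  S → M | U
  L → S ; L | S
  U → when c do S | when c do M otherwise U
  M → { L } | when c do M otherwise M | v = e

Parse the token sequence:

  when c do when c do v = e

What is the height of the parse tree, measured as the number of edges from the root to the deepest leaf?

6

[S [U when c do [S [U when c do [S [M v = e]]]]]]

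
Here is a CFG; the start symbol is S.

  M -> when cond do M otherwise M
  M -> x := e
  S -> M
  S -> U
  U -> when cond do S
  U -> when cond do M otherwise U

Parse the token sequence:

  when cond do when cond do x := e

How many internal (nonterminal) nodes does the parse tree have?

[S [U when cond do [S [U when cond do [S [M x := e]]]]]]

6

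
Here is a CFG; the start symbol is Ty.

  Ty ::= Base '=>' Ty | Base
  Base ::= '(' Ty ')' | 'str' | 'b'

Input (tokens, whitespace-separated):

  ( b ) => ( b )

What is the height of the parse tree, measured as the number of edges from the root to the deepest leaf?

5

[Ty [Base ( [Ty [Base b]] )] => [Ty [Base ( [Ty [Base b]] )]]]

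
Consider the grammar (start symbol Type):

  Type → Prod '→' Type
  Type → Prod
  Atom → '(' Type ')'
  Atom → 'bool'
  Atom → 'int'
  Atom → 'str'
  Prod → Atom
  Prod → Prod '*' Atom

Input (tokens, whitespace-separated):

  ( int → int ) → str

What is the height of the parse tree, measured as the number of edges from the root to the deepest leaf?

[Type [Prod [Atom ( [Type [Prod [Atom int]] → [Type [Prod [Atom int]]]] )]] → [Type [Prod [Atom str]]]]

7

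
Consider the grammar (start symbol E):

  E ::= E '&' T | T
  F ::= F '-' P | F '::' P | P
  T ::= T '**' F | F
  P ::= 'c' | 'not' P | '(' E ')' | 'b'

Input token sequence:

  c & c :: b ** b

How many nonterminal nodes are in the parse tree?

[E [E [T [F [P c]]]] & [T [T [F [F [P c]] :: [P b]]] ** [F [P b]]]]

13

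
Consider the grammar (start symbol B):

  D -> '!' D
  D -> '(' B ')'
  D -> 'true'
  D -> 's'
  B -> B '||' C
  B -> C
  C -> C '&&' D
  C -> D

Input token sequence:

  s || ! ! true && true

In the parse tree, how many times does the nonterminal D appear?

5

[B [B [C [D s]]] || [C [C [D ! [D ! [D true]]]] && [D true]]]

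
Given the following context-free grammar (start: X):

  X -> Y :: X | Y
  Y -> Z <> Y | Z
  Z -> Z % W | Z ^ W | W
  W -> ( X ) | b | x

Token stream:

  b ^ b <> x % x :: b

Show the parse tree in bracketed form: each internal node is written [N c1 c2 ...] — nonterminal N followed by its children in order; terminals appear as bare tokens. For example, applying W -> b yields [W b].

X
Y :: X
Z <> Y :: X
Z ^ W <> Y :: X
W ^ W <> Y :: X
b ^ W <> Y :: X
b ^ b <> Y :: X
b ^ b <> Z :: X
b ^ b <> Z % W :: X
b ^ b <> W % W :: X
b ^ b <> x % W :: X
b ^ b <> x % x :: X
b ^ b <> x % x :: Y
b ^ b <> x % x :: Z
b ^ b <> x % x :: W
b ^ b <> x % x :: b

[X [Y [Z [Z [W b]] ^ [W b]] <> [Y [Z [Z [W x]] % [W x]]]] :: [X [Y [Z [W b]]]]]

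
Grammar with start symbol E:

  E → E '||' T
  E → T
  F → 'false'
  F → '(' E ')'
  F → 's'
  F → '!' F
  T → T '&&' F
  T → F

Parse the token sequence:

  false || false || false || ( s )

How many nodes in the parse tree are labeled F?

[E [E [E [E [T [F false]]] || [T [F false]]] || [T [F false]]] || [T [F ( [E [T [F s]]] )]]]

5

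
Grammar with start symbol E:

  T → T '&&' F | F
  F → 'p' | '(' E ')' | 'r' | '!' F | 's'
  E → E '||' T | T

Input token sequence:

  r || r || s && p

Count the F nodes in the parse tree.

[E [E [E [T [F r]]] || [T [F r]]] || [T [T [F s]] && [F p]]]

4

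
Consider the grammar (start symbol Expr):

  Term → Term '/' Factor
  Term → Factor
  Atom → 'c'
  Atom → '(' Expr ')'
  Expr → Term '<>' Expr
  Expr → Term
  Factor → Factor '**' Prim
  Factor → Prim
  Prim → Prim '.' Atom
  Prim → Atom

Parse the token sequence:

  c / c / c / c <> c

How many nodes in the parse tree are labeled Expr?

2

[Expr [Term [Term [Term [Term [Factor [Prim [Atom c]]]] / [Factor [Prim [Atom c]]]] / [Factor [Prim [Atom c]]]] / [Factor [Prim [Atom c]]]] <> [Expr [Term [Factor [Prim [Atom c]]]]]]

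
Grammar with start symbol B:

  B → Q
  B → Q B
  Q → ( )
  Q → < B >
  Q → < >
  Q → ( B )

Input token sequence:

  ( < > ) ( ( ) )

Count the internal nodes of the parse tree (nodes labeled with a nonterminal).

[B [Q ( [B [Q < >]] )] [B [Q ( [B [Q ( )]] )]]]

8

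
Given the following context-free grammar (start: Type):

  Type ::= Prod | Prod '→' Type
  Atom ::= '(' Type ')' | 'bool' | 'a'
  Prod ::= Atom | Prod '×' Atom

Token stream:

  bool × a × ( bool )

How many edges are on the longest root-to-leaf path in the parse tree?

6

[Type [Prod [Prod [Prod [Atom bool]] × [Atom a]] × [Atom ( [Type [Prod [Atom bool]]] )]]]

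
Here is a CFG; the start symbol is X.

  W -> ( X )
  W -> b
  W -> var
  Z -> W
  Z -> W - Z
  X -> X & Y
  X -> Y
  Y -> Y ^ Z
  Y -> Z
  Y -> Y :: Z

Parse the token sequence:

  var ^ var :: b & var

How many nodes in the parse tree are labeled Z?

[X [X [Y [Y [Y [Z [W var]]] ^ [Z [W var]]] :: [Z [W b]]]] & [Y [Z [W var]]]]

4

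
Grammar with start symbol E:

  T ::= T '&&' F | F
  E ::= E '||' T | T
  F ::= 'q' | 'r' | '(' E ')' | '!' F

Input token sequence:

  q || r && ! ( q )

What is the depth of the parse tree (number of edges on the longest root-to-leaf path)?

7

[E [E [T [F q]]] || [T [T [F r]] && [F ! [F ( [E [T [F q]]] )]]]]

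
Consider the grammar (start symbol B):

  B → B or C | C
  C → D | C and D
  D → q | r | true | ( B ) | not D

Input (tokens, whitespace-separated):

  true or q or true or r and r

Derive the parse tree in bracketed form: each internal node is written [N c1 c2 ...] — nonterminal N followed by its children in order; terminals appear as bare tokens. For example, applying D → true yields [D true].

[B [B [B [B [C [D true]]] or [C [D q]]] or [C [D true]]] or [C [C [D r]] and [D r]]]

B
B or C
B or C or C
B or C or C or C
C or C or C or C
D or C or C or C
true or C or C or C
true or D or C or C
true or q or C or C
true or q or D or C
true or q or true or C
true or q or true or C and D
true or q or true or D and D
true or q or true or r and D
true or q or true or r and r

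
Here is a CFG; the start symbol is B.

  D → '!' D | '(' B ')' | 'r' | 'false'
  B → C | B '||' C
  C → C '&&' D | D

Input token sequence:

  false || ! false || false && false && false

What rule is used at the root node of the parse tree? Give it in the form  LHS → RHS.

B → B '||' C

[B [B [B [C [D false]]] || [C [D ! [D false]]]] || [C [C [C [D false]] && [D false]] && [D false]]]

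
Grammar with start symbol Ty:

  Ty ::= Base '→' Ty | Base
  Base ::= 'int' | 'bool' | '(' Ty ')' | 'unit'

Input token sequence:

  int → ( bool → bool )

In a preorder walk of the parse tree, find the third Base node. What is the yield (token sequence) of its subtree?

[Ty [Base int] → [Ty [Base ( [Ty [Base bool] → [Ty [Base bool]]] )]]]

bool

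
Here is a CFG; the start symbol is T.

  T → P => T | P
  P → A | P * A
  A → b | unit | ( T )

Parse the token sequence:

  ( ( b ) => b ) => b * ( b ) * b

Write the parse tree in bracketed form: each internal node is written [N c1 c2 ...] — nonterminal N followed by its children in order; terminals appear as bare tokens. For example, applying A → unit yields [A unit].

T
P => T
A => T
( T ) => T
( P => T ) => T
( A => T ) => T
( ( T ) => T ) => T
( ( P ) => T ) => T
( ( A ) => T ) => T
( ( b ) => T ) => T
( ( b ) => P ) => T
( ( b ) => A ) => T
( ( b ) => b ) => T
( ( b ) => b ) => P
( ( b ) => b ) => P * A
( ( b ) => b ) => P * A * A
( ( b ) => b ) => A * A * A
( ( b ) => b ) => b * A * A
( ( b ) => b ) => b * ( T ) * A
( ( b ) => b ) => b * ( P ) * A
( ( b ) => b ) => b * ( A ) * A
( ( b ) => b ) => b * ( b ) * A
( ( b ) => b ) => b * ( b ) * b

[T [P [A ( [T [P [A ( [T [P [A b]]] )]] => [T [P [A b]]]] )]] => [T [P [P [P [A b]] * [A ( [T [P [A b]]] )]] * [A b]]]]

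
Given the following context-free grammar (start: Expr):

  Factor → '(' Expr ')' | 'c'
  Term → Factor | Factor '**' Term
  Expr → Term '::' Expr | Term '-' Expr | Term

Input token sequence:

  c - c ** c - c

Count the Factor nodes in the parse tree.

[Expr [Term [Factor c]] - [Expr [Term [Factor c] ** [Term [Factor c]]] - [Expr [Term [Factor c]]]]]

4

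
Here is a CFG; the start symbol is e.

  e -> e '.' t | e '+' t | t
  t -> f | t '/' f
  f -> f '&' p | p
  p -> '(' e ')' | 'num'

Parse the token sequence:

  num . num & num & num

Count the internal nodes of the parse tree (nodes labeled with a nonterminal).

[e [e [t [f [p num]]]] . [t [f [f [f [p num]] & [p num]] & [p num]]]]

12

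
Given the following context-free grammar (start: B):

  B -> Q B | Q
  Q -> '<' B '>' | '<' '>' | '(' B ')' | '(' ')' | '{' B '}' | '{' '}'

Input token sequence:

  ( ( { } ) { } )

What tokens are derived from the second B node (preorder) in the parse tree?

[B [Q ( [B [Q ( [B [Q { }]] )] [B [Q { }]]] )]]

( { } ) { }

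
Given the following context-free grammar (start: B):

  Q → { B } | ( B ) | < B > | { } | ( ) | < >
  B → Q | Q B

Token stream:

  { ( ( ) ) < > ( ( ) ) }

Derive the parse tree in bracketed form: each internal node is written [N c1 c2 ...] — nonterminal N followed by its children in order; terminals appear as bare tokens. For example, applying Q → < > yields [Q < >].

B
Q
{ B }
{ Q B }
{ ( B ) B }
{ ( Q ) B }
{ ( ( ) ) B }
{ ( ( ) ) Q B }
{ ( ( ) ) < > B }
{ ( ( ) ) < > Q }
{ ( ( ) ) < > ( B ) }
{ ( ( ) ) < > ( Q ) }
{ ( ( ) ) < > ( ( ) ) }

[B [Q { [B [Q ( [B [Q ( )]] )] [B [Q < >] [B [Q ( [B [Q ( )]] )]]]] }]]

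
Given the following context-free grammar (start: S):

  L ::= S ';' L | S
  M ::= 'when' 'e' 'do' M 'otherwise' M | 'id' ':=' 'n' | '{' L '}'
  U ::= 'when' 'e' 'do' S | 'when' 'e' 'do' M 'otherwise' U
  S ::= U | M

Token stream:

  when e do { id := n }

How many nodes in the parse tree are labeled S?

3

[S [U when e do [S [M { [L [S [M id := n]]] }]]]]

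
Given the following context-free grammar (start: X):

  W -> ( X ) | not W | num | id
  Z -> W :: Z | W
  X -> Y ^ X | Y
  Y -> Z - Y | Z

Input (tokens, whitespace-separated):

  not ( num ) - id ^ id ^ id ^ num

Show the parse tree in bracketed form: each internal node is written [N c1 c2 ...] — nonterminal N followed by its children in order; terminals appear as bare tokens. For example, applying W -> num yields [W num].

[X [Y [Z [W not [W ( [X [Y [Z [W num]]]] )]]] - [Y [Z [W id]]]] ^ [X [Y [Z [W id]]] ^ [X [Y [Z [W id]]] ^ [X [Y [Z [W num]]]]]]]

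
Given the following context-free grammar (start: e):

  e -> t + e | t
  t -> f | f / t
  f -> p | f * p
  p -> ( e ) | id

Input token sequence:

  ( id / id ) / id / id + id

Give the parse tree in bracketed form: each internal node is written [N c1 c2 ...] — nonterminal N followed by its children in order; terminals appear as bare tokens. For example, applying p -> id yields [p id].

e
t + e
f / t + e
p / t + e
( e ) / t + e
( t ) / t + e
( f / t ) / t + e
( p / t ) / t + e
( id / t ) / t + e
( id / f ) / t + e
( id / p ) / t + e
( id / id ) / t + e
( id / id ) / f / t + e
( id / id ) / p / t + e
( id / id ) / id / t + e
( id / id ) / id / f + e
( id / id ) / id / p + e
( id / id ) / id / id + e
( id / id ) / id / id + t
( id / id ) / id / id + f
( id / id ) / id / id + p
( id / id ) / id / id + id

[e [t [f [p ( [e [t [f [p id]] / [t [f [p id]]]]] )]] / [t [f [p id]] / [t [f [p id]]]]] + [e [t [f [p id]]]]]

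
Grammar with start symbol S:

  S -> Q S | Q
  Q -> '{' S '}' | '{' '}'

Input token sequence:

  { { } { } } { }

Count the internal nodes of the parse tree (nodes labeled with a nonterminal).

[S [Q { [S [Q { }] [S [Q { }]]] }] [S [Q { }]]]

8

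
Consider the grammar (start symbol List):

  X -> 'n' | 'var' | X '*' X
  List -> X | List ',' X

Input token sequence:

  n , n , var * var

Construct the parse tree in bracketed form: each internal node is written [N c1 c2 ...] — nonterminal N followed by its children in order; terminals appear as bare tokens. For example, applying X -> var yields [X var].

[List [List [List [X n]] , [X n]] , [X [X var] * [X var]]]

List
List , X
List , X , X
X , X , X
n , X , X
n , n , X
n , n , X * X
n , n , var * X
n , n , var * var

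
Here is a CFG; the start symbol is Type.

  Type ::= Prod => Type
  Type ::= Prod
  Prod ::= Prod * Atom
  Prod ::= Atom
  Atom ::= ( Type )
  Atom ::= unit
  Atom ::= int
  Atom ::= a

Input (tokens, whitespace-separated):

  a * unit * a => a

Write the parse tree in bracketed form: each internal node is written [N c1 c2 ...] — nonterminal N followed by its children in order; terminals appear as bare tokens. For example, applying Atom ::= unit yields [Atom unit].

[Type [Prod [Prod [Prod [Atom a]] * [Atom unit]] * [Atom a]] => [Type [Prod [Atom a]]]]

Type
Prod => Type
Prod * Atom => Type
Prod * Atom * Atom => Type
Atom * Atom * Atom => Type
a * Atom * Atom => Type
a * unit * Atom => Type
a * unit * a => Type
a * unit * a => Prod
a * unit * a => Atom
a * unit * a => a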